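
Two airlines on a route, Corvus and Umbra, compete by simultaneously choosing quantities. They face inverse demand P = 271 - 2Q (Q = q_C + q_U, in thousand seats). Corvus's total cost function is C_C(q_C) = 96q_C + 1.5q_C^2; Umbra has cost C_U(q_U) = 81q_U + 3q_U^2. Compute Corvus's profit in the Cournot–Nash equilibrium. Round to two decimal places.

Corvus's profit: π_C = (271 - 2Q)q_C - (96q_C + (3/2)q_C²). Setting ∂π_C/∂q_C = 0: 175 - 7q_C - 2(q_U) = 0.
Umbra's profit: π_U = (271 - 2Q)q_U - (81q_U + 3q_U²). Setting ∂π_U/∂q_U = 0: 190 - 10q_U - 2(q_C) = 0.
Best responses: q_C = (175 - 2q_U)/7, q_U = (190 - 2q_C)/10.
Substituting one into the other gives q_C = 685/33 and q_U = 490/33.
Price P = 271 - 2·(1175/33) = 199.7879.
Corvus's profit: 199.7879·(685/33) - 96·(685/33) - (3/2)(685/33)² = 1508.0693.

1508.07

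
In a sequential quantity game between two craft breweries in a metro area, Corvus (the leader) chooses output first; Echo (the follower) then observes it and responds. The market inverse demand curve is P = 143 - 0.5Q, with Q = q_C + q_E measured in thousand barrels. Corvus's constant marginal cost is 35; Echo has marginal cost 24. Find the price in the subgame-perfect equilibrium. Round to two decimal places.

59.25

Solve by backward induction. Given q_C, the follower Echo maximises π_E = (143 - (1/2)q_C - (1/2)q_E)q_E - 24q_E.
∂π_E/∂q_E = 119 - (1/2)q_C - q_E = 0 gives the reaction function q_E = (119 - (1/2)q_C).
The leader anticipates this reaction. Substituting into P = 143 - 0.5Q gives P = 167/2 - (1/4)q_C, so π_C = (167/2 - (1/4)q_C)q_C - 35q_C.
Leader FOC: 97/2 - (1/2)q_C = 0, so q_C = 97.
Then q_E = (119 - (1/2)·97) = 141/2.
Total output Q = 335/2, so price P = 143 - (1/2)·(335/2) = 237/4.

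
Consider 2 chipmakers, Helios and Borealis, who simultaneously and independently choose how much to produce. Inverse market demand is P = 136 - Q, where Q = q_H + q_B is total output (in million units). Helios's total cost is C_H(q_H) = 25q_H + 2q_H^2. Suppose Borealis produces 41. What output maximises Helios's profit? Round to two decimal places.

With the rival's output fixed at 41, Helios's profit is π_H = (136 - 41 - q_H)q_H - (25q_H + 2q_H²) = (95 - q_H)q_H - (25q_H + 2q_H²).
∂π_H/∂q_H = 70 - 6q_H = 0, so q_H = 35/3.

11.67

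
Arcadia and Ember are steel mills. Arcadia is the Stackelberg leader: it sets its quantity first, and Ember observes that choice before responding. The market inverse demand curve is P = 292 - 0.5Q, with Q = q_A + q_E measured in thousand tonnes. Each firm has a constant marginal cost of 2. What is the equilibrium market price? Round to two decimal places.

The follower Ember best-responds to any q_A: π_E = (292 - 0.5Q)q_E - 2q_E.
∂π_E/∂q_E = 290 - (1/2)q_A - q_E = 0 gives the reaction function q_E = (290 - (1/2)q_A).
Arcadia substitutes q_E(q_A) into its own profit: π_A = q_A(292 - (1/2)q_A - (290 - (1/2)q_A)/2) - 2q_A = (147 - (1/4)q_A)q_A - 2q_A.
The leader's first-order condition 145 - (1/2)q_A = 0 yields q_A = 290.
Then q_E = (290 - (1/2)·290) = 145.
Total output Q = 435, so price P = 292 - (1/2)·435 = 149/2.

74.50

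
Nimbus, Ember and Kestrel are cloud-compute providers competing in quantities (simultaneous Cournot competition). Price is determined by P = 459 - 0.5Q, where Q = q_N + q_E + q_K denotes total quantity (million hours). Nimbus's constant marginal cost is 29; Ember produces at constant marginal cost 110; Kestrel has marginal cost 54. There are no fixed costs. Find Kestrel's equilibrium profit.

Nimbus's profit: π_N = (459 - 0.5Q)q_N - (29q_N). Setting ∂π_N/∂q_N = 0: 430 - q_N - (1/2)(q_E + q_K) = 0.
Ember's profit: π_E = (459 - 0.5Q)q_E - (110q_E). Setting ∂π_E/∂q_E = 0: 349 - q_E - (1/2)(q_N + q_K) = 0.
Kestrel's profit: π_K = (459 - 0.5Q)q_K - (54q_K). Setting ∂π_K/∂q_K = 0: 405 - q_K - (1/2)(q_N + q_E) = 0.
Adding the 3 first-order conditions: 1184 − 2Q = 0, so Q = 592.
Back-substituting: q_N = (430 − 296)/(1/2) = 268, q_E = (349 − 296)/(1/2) = 106, q_K = (405 − 296)/(1/2) = 218.
Price P = 459 - (1/2)·592 = 163.
Kestrel's profit: (163 - 54)·218 = 23762.

23762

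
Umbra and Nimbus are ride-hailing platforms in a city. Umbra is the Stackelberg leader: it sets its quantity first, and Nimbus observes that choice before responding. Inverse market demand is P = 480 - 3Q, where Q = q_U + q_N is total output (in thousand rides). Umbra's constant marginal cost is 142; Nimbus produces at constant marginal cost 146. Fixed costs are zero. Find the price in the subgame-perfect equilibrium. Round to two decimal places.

The follower Nimbus best-responds to any q_U: π_N = (480 - 3Q)q_N - 146q_N.
Setting the follower's marginal profit to zero, 334 - 3q_U - 6q_N = 0, i.e. q_N = (334 - 3q_U)/6.
Umbra substitutes q_N(q_U) into its own profit: π_U = q_U(480 - 3q_U - (334 - 3q_U)/2) - 142q_U = (313 - (3/2)q_U)q_U - 142q_U.
Maximising: ∂π_U/∂q_U = 171 - 3q_U = 0, giving q_U = 57.
Then q_N = (334 - 3·57)/6 = 163/6.
Total output Q = 505/6, so price P = 480 - 3·(505/6) = 455/2.

227.50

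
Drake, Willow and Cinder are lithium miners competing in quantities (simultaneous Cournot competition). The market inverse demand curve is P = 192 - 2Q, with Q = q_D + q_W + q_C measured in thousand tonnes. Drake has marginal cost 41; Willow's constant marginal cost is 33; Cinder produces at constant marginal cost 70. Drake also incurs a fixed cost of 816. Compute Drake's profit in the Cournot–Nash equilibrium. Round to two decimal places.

Drake's profit: π_D = (192 - 2Q)q_D - (41q_D). Setting ∂π_D/∂q_D = 0: 151 - 4q_D - 2(q_W + q_C) = 0.
Willow's profit: π_W = (192 - 2Q)q_W - (33q_W). Setting ∂π_W/∂q_W = 0: 159 - 4q_W - 2(q_D + q_C) = 0.
Cinder's profit: π_C = (192 - 2Q)q_C - (70q_C). Setting ∂π_C/∂q_C = 0: 122 - 4q_C - 2(q_D + q_W) = 0.
Adding the 3 first-order conditions: 432 − 8Q = 0, so Q = 54.
Back-substituting: q_D = (151 − 108)/2 = 43/2, q_W = (159 − 108)/2 = 51/2, q_C = (122 − 108)/2 = 7.
Price P = 192 - 2·54 = 84.
Drake's profit: (84 - 41)·(43/2) - 816 = 217/2.

108.50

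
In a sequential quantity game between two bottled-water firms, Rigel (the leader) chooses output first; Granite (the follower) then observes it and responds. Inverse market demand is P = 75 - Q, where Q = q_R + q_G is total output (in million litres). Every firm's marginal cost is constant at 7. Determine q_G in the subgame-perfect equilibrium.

Solve by backward induction. Given q_R, the follower Granite maximises π_G = (75 - q_R - q_G)q_G - 7q_G.
Follower FOC: 68 - q_R - 2q_G = 0, so q_G(q_R) = (68 - q_R)/2.
The leader anticipates this reaction. Substituting into P = 75 - Q gives P = 41 - (1/2)q_R, so π_R = (41 - (1/2)q_R)q_R - 7q_R.
Maximising: ∂π_R/∂q_R = 34 - q_R = 0, giving q_R = 34.
Then q_G = (68 - 34)/2 = 17.

17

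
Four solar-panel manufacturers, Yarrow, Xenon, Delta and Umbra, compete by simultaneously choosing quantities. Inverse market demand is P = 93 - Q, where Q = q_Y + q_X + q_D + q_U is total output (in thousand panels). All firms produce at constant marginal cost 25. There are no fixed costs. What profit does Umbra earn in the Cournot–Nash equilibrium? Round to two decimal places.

184.96

Each firm earns π_i = (93 - Q)q_i - 25q_i.
First-order condition (treating rivals' output as given): 68 - 2q_i - Σ_{j≠i} q_j = 0.
By symmetry each firm produces the same amount; substituting Σ_{j≠i} q_j = 3q_i yields q_i = 68/5.
Price P = 93 - 272/5 = 193/5.
Umbra's profit: (193/5 - 25)·(68/5) = 184.9600.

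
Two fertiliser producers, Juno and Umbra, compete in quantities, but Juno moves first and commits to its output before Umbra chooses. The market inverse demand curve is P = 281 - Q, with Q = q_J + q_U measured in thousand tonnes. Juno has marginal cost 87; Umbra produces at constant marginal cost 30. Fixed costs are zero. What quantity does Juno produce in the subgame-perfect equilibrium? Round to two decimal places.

The follower Umbra best-responds to any q_J: π_U = (281 - Q)q_U - 30q_U.
Setting the follower's marginal profit to zero, 251 - q_J - 2q_U = 0, i.e. q_U = (251 - q_J)/2.
Juno substitutes q_U(q_J) into its own profit: π_J = q_J(281 - q_J - (251 - q_J)/2) - 87q_J = (311/2 - (1/2)q_J)q_J - 87q_J.
Leader FOC: 137/2 - q_J = 0, so q_J = 137/2.
Then q_U = (251 - 137/2)/2 = 365/4.

68.50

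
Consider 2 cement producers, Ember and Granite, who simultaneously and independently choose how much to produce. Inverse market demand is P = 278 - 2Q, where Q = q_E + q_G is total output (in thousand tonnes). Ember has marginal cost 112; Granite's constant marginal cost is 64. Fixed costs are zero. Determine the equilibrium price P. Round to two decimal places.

Ember's profit: π_E = (278 - 2Q)q_E - (112q_E). Setting ∂π_E/∂q_E = 0: 166 - 4q_E - 2(q_G) = 0.
Granite's profit: π_G = (278 - 2Q)q_G - (64q_G). Setting ∂π_G/∂q_G = 0: 214 - 4q_G - 2(q_E) = 0.
So q_E = (166 - 2q_G)/4 and q_G = (214 - 2q_E)/4.
Substituting one into the other gives q_E = 59/3 and q_G = 131/3.
Total output Q = 190/3, so price P = 278 - 2·(190/3) = 454/3.

151.33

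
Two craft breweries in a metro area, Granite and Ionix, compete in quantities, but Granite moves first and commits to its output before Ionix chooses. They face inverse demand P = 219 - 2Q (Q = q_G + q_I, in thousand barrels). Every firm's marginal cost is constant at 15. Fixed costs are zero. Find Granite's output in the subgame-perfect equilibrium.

Solve by backward induction. Given q_G, the follower Ionix maximises π_I = (219 - 2q_G - 2q_I)q_I - 15q_I.
Setting the follower's marginal profit to zero, 204 - 2q_G - 4q_I = 0, i.e. q_I = (204 - 2q_G)/4.
The leader anticipates this reaction. Substituting into P = 219 - 2Q gives P = 117 - q_G, so π_G = (117 - q_G)q_G - 15q_G.
The leader's first-order condition 102 - 2q_G = 0 yields q_G = 51.
Then q_I = (204 - 2·51)/4 = 51/2.

51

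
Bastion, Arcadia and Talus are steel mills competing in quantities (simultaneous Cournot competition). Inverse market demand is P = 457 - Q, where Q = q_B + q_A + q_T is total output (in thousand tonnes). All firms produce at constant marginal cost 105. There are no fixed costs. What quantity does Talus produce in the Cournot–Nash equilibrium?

A representative firm's profit is π_i = q_i(457 - Q) - 105q_i.
Setting ∂π_i/∂q_i = 0 with rivals' quantities fixed: 352 - 2q_i - Σ_{j≠i} q_j = 0.
With identical firms every q_j equals q_i, so Σ_{j≠i} q_j = 2q_i and 352 = 4q_i, giving q_i = 88.

88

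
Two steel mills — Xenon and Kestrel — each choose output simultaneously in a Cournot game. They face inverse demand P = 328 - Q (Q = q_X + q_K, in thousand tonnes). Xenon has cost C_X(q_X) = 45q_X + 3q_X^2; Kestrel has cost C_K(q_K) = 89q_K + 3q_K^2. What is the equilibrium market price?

270

Xenon's profit: π_X = (328 - Q)q_X - (45q_X + 3q_X²). Setting ∂π_X/∂q_X = 0: 283 - 8q_X - (q_K) = 0.
Kestrel's first-order condition: 239 - 8q_K - (q_X) = 0.
Rearranging gives the reaction functions q_X = (283 - q_K)/8 and q_K = (239 - q_X)/8.
Solving the pair: q_X = 225/7, q_K = 181/7.
Total output Q = 58, so price P = 328 - 58 = 270.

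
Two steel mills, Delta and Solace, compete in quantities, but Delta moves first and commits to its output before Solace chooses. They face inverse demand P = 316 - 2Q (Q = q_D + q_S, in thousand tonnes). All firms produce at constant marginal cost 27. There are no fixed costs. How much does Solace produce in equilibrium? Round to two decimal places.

36.13

The follower Solace best-responds to any q_D: π_S = (316 - 2Q)q_S - 27q_S.
Setting the follower's marginal profit to zero, 289 - 2q_D - 4q_S = 0, i.e. q_S = (289 - 2q_D)/4.
Delta substitutes q_S(q_D) into its own profit: π_D = q_D(316 - 2q_D - (289 - 2q_D)/2) - 27q_D = (343/2 - q_D)q_D - 27q_D.
Maximising: ∂π_D/∂q_D = 289/2 - 2q_D = 0, giving q_D = 289/4.
Then q_S = (289 - 2·(289/4))/4 = 289/8.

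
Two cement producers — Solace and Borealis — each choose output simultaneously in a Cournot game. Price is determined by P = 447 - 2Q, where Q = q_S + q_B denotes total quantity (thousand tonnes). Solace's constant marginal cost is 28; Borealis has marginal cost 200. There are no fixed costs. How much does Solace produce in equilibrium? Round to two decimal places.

Solace's profit: π_S = (447 - 2Q)q_S - (28q_S). Setting ∂π_S/∂q_S = 0: 419 - 4q_S - 2(q_B) = 0.
Borealis's first-order condition: 247 - 4q_B - 2(q_S) = 0.
Best responses: q_S = (419 - 2q_B)/4, q_B = (247 - 2q_S)/4.
Substituting one into the other gives q_S = 197/2 and q_B = 25/2.

98.50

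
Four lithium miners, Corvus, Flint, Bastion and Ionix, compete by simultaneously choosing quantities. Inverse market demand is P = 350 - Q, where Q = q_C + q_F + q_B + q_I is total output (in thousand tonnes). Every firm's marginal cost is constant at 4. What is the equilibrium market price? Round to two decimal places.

A representative firm's profit is π_i = q_i(350 - Q) - 4q_i.
Setting ∂π_i/∂q_i = 0 with rivals' quantities fixed: 346 - 2q_i - Σ_{j≠i} q_j = 0.
By symmetry each firm produces the same amount; substituting Σ_{j≠i} q_j = 3q_i yields q_i = 346/5.
Total output Q = 1384/5, so price P = 350 - 1384/5 = 366/5.

73.20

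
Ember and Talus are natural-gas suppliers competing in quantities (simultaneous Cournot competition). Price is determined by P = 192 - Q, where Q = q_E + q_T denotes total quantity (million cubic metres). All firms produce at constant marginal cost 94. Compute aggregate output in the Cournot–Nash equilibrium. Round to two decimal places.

65.33

A representative firm's profit is π_i = q_i(192 - Q) - 94q_i.
Setting ∂π_i/∂q_i = 0 with rivals' quantities fixed: 98 - 2q_i - q_j = 0.
By symmetry each firm produces the same amount; substituting q_j = q_i yields q_i = 98/3.
Total output Q = 98/3 + 98/3 = 196/3.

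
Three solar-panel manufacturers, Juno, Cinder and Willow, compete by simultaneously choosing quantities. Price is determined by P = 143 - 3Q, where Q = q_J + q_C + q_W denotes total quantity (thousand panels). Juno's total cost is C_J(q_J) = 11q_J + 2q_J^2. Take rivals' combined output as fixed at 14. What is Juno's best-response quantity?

9

With rivals' combined output fixed at 14, Juno's profit is π_J = (143 - 3·14 - 3q_J)q_J - (11q_J + 2q_J²) = (101 - 3q_J)q_J - (11q_J + 2q_J²).
∂π_J/∂q_J = 90 - 10q_J = 0, so q_J = 9.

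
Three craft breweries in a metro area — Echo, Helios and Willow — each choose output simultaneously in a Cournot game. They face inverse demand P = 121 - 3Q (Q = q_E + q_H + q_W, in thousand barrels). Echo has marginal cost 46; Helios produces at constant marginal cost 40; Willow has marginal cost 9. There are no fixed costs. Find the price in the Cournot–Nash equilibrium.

Echo's profit: π_E = (121 - 3Q)q_E - (46q_E). Setting ∂π_E/∂q_E = 0: 75 - 6q_E - 3(q_H + q_W) = 0.
Helios's first-order condition: 81 - 6q_H - 3(q_E + q_W) = 0.
Willow's first-order condition: 112 - 6q_W - 3(q_E + q_H) = 0.
Adding the 3 first-order conditions: 268 − 12Q = 0, so Q = 67/3.
Back-substituting: q_E = (75 − 67)/3 = 8/3, q_H = (81 − 67)/3 = 14/3, q_W = (112 − 67)/3 = 15.
Total output Q = 67/3, so price P = 121 - 3·(67/3) = 54.

54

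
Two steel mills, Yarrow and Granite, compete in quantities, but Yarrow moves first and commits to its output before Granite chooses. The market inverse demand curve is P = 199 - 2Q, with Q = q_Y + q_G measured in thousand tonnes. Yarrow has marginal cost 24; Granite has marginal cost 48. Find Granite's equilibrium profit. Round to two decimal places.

Solve by backward induction. Given q_Y, the follower Granite maximises π_G = (199 - 2q_Y - 2q_G)q_G - 48q_G.
Setting the follower's marginal profit to zero, 151 - 2q_Y - 4q_G = 0, i.e. q_G = (151 - 2q_Y)/4.
Yarrow substitutes q_G(q_Y) into its own profit: π_Y = q_Y(199 - 2q_Y - (151 - 2q_Y)/2) - 24q_Y = (247/2 - q_Y)q_Y - 24q_Y.
Leader FOC: 199/2 - 2q_Y = 0, so q_Y = 199/4.
Then q_G = (151 - 2·(199/4))/4 = 103/8.
Price P = 199 - 2·(501/8) = 295/4.
Granite's profit: (295/4 - 48)·(103/8) = 331.5313.

331.53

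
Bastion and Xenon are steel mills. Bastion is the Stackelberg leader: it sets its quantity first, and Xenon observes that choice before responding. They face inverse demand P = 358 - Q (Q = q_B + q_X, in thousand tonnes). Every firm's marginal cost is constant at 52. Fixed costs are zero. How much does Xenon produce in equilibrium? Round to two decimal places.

The follower Xenon best-responds to any q_B: π_X = (358 - Q)q_X - 52q_X.
Follower FOC: 306 - q_B - 2q_X = 0, so q_X(q_B) = (306 - q_B)/2.
The leader anticipates this reaction. Substituting into P = 358 - Q gives P = 205 - (1/2)q_B, so π_B = (205 - (1/2)q_B)q_B - 52q_B.
Leader FOC: 153 - q_B = 0, so q_B = 153.
Then q_X = (306 - 153)/2 = 153/2.

76.50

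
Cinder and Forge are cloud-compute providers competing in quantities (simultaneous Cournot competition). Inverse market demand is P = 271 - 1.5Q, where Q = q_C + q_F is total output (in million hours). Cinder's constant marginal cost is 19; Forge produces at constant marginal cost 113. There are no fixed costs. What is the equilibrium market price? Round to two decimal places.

134.33

Cinder's profit: π_C = (271 - 1.5Q)q_C - (19q_C). Setting ∂π_C/∂q_C = 0: 252 - 3q_C - (3/2)(q_F) = 0.
Forge's profit: π_F = (271 - 1.5Q)q_F - (113q_F). Setting ∂π_F/∂q_F = 0: 158 - 3q_F - (3/2)(q_C) = 0.
Rearranging gives the reaction functions q_C = (252 - (3/2)q_F)/3 and q_F = (158 - (3/2)q_C)/3.
Solving the pair: q_C = 692/9, q_F = 128/9.
Total output Q = 820/9, so price P = 271 - (3/2)·(820/9) = 403/3.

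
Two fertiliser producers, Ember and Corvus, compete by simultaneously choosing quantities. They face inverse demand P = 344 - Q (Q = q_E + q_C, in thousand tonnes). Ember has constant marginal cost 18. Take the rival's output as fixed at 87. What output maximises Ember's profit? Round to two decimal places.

With the rival's output fixed at 87, Ember's profit is π_E = (344 - 87 - q_E)q_E - (18q_E) = (257 - q_E)q_E - (18q_E).
∂π_E/∂q_E = 239 - 2q_E = 0, so q_E = 239/2.

119.50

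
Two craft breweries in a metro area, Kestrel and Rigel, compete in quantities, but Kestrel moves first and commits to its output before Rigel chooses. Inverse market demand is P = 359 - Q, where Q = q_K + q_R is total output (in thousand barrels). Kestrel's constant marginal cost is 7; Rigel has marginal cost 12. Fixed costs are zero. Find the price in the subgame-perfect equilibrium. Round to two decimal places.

96.25

The follower Rigel best-responds to any q_K: π_R = (359 - Q)q_R - 12q_R.
Setting the follower's marginal profit to zero, 347 - q_K - 2q_R = 0, i.e. q_R = (347 - q_K)/2.
Kestrel substitutes q_R(q_K) into its own profit: π_K = q_K(359 - q_K - (347 - q_K)/2) - 7q_K = (371/2 - (1/2)q_K)q_K - 7q_K.
The leader's first-order condition 357/2 - q_K = 0 yields q_K = 357/2.
Then q_R = (347 - 357/2)/2 = 337/4.
Total output Q = 1051/4, so price P = 359 - 1051/4 = 385/4.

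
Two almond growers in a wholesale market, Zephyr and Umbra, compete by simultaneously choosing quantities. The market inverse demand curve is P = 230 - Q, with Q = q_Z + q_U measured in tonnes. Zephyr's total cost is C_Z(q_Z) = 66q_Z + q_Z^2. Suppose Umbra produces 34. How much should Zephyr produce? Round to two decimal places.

32.50

With the rival's output fixed at 34, Zephyr's profit is π_Z = (230 - 34 - q_Z)q_Z - (66q_Z + q_Z²) = (196 - q_Z)q_Z - (66q_Z + q_Z²).
∂π_Z/∂q_Z = 130 - 4q_Z = 0, so q_Z = 65/2.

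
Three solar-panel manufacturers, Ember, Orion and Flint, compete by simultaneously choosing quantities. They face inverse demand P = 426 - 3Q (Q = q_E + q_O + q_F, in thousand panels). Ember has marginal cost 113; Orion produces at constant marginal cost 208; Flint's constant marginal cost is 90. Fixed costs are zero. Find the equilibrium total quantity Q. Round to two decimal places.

72.25

Ember's profit: π_E = (426 - 3Q)q_E - (113q_E). Setting ∂π_E/∂q_E = 0: 313 - 6q_E - 3(q_O + q_F) = 0.
Orion's first-order condition: 218 - 6q_O - 3(q_E + q_F) = 0.
Flint's first-order condition: 336 - 6q_F - 3(q_E + q_O) = 0.
Adding the 3 first-order conditions: 867 − 12Q = 0, so Q = 289/4.
Back-substituting: q_E = (313 − 867/4)/3 = 385/12, q_O = (218 − 867/4)/3 = 5/12, q_F = (336 − 867/4)/3 = 159/4.
Total output Q = 385/12 + 5/12 + 159/4 = 289/4.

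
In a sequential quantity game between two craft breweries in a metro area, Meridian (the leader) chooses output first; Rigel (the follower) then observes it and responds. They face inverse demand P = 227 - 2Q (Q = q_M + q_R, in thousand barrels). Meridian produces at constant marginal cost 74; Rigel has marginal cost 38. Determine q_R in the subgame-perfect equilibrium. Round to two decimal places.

32.63

The follower Rigel best-responds to any q_M: π_R = (227 - 2Q)q_R - 38q_R.
Setting the follower's marginal profit to zero, 189 - 2q_M - 4q_R = 0, i.e. q_R = (189 - 2q_M)/4.
The leader anticipates this reaction. Substituting into P = 227 - 2Q gives P = 265/2 - q_M, so π_M = (265/2 - q_M)q_M - 74q_M.
Maximising: ∂π_M/∂q_M = 117/2 - 2q_M = 0, giving q_M = 117/4.
Then q_R = (189 - 2·(117/4))/4 = 261/8.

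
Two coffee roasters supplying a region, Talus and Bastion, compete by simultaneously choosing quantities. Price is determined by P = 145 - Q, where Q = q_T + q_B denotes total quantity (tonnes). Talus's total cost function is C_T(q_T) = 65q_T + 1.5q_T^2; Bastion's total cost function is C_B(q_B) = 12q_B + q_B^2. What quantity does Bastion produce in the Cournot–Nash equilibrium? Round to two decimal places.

30.79

Talus's profit: π_T = (145 - Q)q_T - (65q_T + (3/2)q_T²). Setting ∂π_T/∂q_T = 0: 80 - 5q_T - (q_B) = 0.
Bastion's first-order condition: 133 - 4q_B - (q_T) = 0.
Rearranging gives the reaction functions q_T = (80 - q_B)/5 and q_B = (133 - q_T)/4.
Solving the pair: q_T = 187/19, q_B = 585/19.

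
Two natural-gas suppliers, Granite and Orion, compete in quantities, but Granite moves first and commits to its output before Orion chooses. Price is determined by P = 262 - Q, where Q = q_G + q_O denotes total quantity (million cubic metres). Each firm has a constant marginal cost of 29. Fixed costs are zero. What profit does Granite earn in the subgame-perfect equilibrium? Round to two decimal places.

Solve by backward induction. Given q_G, the follower Orion maximises π_O = (262 - q_G - q_O)q_O - 29q_O.
∂π_O/∂q_O = 233 - q_G - 2q_O = 0 gives the reaction function q_O = (233 - q_G)/2.
Granite substitutes q_O(q_G) into its own profit: π_G = q_G(262 - q_G - (233 - q_G)/2) - 29q_G = (291/2 - (1/2)q_G)q_G - 29q_G.
The leader's first-order condition 233/2 - q_G = 0 yields q_G = 233/2.
Then q_O = (233 - 233/2)/2 = 233/4.
Price P = 262 - 699/4 = 349/4.
Granite's profit: (349/4 - 29)·(233/2) = 6786.1250.

6786.13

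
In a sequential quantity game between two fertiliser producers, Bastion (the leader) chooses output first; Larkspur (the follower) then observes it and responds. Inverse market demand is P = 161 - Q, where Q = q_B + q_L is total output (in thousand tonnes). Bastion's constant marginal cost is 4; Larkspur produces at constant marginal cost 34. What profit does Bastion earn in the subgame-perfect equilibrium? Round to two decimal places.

Solve by backward induction. Given q_B, the follower Larkspur maximises π_L = (161 - q_B - q_L)q_L - 34q_L.
Follower FOC: 127 - q_B - 2q_L = 0, so q_L(q_B) = (127 - q_B)/2.
Bastion substitutes q_L(q_B) into its own profit: π_B = q_B(161 - q_B - (127 - q_B)/2) - 4q_B = (195/2 - (1/2)q_B)q_B - 4q_B.
Maximising: ∂π_B/∂q_B = 187/2 - q_B = 0, giving q_B = 187/2.
Then q_L = (127 - 187/2)/2 = 67/4.
Price P = 161 - 441/4 = 203/4.
Bastion's profit: (203/4 - 4)·(187/2) = 4371.1250.

4371.13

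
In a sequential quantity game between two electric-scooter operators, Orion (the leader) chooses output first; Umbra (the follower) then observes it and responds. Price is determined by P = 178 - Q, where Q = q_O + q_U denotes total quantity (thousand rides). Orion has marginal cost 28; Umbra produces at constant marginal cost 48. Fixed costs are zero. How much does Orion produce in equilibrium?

85

Solve by backward induction. Given q_O, the follower Umbra maximises π_U = (178 - q_O - q_U)q_U - 48q_U.
∂π_U/∂q_U = 130 - q_O - 2q_U = 0 gives the reaction function q_U = (130 - q_O)/2.
Orion substitutes q_U(q_O) into its own profit: π_O = q_O(178 - q_O - (130 - q_O)/2) - 28q_O = (113 - (1/2)q_O)q_O - 28q_O.
The leader's first-order condition 85 - q_O = 0 yields q_O = 85.
Then q_U = (130 - 85)/2 = 45/2.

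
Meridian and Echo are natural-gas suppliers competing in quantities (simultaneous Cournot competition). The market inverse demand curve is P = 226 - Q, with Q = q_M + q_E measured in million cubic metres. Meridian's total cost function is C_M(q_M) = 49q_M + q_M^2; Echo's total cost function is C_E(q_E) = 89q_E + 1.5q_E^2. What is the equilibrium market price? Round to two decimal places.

167.11

Meridian's profit: π_M = (226 - Q)q_M - (49q_M + q_M²). Setting ∂π_M/∂q_M = 0: 177 - 4q_M - (q_E) = 0.
Echo's profit: π_E = (226 - Q)q_E - (89q_E + (3/2)q_E²). Setting ∂π_E/∂q_E = 0: 137 - 5q_E - (q_M) = 0.
Best responses: q_M = (177 - q_E)/4, q_E = (137 - q_M)/5.
Substituting one into the other gives q_M = 748/19 and q_E = 371/19.
Total output Q = 1119/19, so price P = 226 - 1119/19 = 167.1053.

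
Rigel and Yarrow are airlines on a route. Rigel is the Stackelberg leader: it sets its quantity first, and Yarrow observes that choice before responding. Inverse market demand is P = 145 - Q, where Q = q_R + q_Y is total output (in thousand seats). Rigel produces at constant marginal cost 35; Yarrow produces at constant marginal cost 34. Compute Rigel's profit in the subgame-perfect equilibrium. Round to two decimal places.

1485.13

Solve by backward induction. Given q_R, the follower Yarrow maximises π_Y = (145 - q_R - q_Y)q_Y - 34q_Y.
Follower FOC: 111 - q_R - 2q_Y = 0, so q_Y(q_R) = (111 - q_R)/2.
The leader anticipates this reaction. Substituting into P = 145 - Q gives P = 179/2 - (1/2)q_R, so π_R = (179/2 - (1/2)q_R)q_R - 35q_R.
Leader FOC: 109/2 - q_R = 0, so q_R = 109/2.
Then q_Y = (111 - 109/2)/2 = 113/4.
Price P = 145 - 331/4 = 249/4.
Rigel's profit: (249/4 - 35)·(109/2) = 1485.1250.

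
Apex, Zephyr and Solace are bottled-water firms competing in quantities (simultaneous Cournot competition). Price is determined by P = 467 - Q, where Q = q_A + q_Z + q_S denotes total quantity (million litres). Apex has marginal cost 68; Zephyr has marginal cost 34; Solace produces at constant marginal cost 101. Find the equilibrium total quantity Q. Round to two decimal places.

299.50

Apex's profit: π_A = (467 - Q)q_A - (68q_A). Setting ∂π_A/∂q_A = 0: 399 - 2q_A - (q_Z + q_S) = 0.
Zephyr's first-order condition: 433 - 2q_Z - (q_A + q_S) = 0.
Solace's first-order condition: 366 - 2q_S - (q_A + q_Z) = 0.
Adding the 3 first-order conditions: 1198 − 4Q = 0, so Q = 599/2.
Back-substituting: q_A = (399 − 599/2) = 199/2, q_Z = (433 − 599/2) = 267/2, q_S = (366 − 599/2) = 133/2.
Total output Q = 199/2 + 267/2 + 133/2 = 599/2.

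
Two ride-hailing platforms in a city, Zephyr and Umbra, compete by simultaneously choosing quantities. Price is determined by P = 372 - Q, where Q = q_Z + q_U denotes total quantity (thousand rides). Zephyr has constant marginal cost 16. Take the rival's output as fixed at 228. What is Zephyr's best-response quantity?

64

With the rival's output fixed at 228, Zephyr's profit is π_Z = (372 - 228 - q_Z)q_Z - (16q_Z) = (144 - q_Z)q_Z - (16q_Z).
∂π_Z/∂q_Z = 128 - 2q_Z = 0, so q_Z = 64.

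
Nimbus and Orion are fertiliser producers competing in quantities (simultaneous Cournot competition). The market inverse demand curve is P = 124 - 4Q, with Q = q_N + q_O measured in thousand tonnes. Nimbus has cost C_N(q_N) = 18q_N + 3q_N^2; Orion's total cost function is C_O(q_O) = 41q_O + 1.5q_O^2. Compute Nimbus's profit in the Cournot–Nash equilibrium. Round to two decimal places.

Nimbus's profit: π_N = (124 - 4Q)q_N - (18q_N + 3q_N²). Setting ∂π_N/∂q_N = 0: 106 - 14q_N - 4(q_O) = 0.
Orion's first-order condition: 83 - 11q_O - 4(q_N) = 0.
So q_N = (106 - 4q_O)/14 and q_O = (83 - 4q_N)/11.
Solving the pair: q_N = 139/23, q_O = 123/23.
Price P = 124 - 4·(262/23) = 1804/23.
Nimbus's profit: (1804/23)·(139/23) - 18·(139/23) - 3(139/23)² = 255.6654.

255.67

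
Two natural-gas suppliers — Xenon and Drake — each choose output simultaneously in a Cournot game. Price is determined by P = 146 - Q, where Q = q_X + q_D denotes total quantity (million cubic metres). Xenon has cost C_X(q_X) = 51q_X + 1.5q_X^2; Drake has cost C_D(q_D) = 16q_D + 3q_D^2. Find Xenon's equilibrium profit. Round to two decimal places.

652.37

Xenon's profit: π_X = (146 - Q)q_X - (51q_X + (3/2)q_X²). Setting ∂π_X/∂q_X = 0: 95 - 5q_X - (q_D) = 0.
Drake's profit: π_D = (146 - Q)q_D - (16q_D + 3q_D²). Setting ∂π_D/∂q_D = 0: 130 - 8q_D - (q_X) = 0.
Best responses: q_X = (95 - q_D)/5, q_D = (130 - q_X)/8.
Substituting one into the other gives q_X = 210/13 and q_D = 185/13.
Price P = 146 - 395/13 = 1503/13.
Xenon's profit: (1503/13)·(210/13) - 51·(210/13) - (3/2)(210/13)² = 652.3669.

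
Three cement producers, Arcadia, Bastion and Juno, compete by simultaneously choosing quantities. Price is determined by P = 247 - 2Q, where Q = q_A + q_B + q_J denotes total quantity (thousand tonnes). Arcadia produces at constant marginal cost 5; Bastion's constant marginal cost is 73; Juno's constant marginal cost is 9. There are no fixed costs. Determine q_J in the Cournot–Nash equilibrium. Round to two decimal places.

Arcadia's profit: π_A = (247 - 2Q)q_A - (5q_A). Setting ∂π_A/∂q_A = 0: 242 - 4q_A - 2(q_B + q_J) = 0.
Bastion's first-order condition: 174 - 4q_B - 2(q_A + q_J) = 0.
Juno's profit: π_J = (247 - 2Q)q_J - (9q_J). Setting ∂π_J/∂q_J = 0: 238 - 4q_J - 2(q_A + q_B) = 0.
Summing all 3 equations gives 654 − 8Q = 0, hence Q = 327/4.
Back-substituting: q_A = (242 − 327/2)/2 = 157/4, q_B = (174 − 327/2)/2 = 21/4, q_J = (238 − 327/2)/2 = 149/4.

37.25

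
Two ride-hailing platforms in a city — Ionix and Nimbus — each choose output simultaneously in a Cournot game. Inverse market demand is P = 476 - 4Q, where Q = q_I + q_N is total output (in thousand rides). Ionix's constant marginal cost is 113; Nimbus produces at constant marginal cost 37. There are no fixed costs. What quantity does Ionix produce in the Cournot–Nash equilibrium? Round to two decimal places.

23.92

Ionix's profit: π_I = (476 - 4Q)q_I - (113q_I). Setting ∂π_I/∂q_I = 0: 363 - 8q_I - 4(q_N) = 0.
Nimbus's profit: π_N = (476 - 4Q)q_N - (37q_N). Setting ∂π_N/∂q_N = 0: 439 - 8q_N - 4(q_I) = 0.
So q_I = (363 - 4q_N)/8 and q_N = (439 - 4q_I)/8.
Substituting one into the other gives q_I = 287/12 and q_N = 515/12.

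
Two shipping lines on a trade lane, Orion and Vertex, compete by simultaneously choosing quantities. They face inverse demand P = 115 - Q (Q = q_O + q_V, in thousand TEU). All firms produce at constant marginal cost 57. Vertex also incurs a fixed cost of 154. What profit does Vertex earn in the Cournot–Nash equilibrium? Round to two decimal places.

Each firm earns π_i = (115 - Q)q_i - 57q_i.
First-order condition (treating rivals' output as given): 58 - 2q_i - q_j = 0.
With identical firms every q_j equals q_i, so q_j = q_i and 58 = 3q_i, giving q_i = 58/3.
Price P = 115 - 116/3 = 229/3.
Vertex's profit: (229/3 - 57)·(58/3) - 154 = 1978/9.

219.78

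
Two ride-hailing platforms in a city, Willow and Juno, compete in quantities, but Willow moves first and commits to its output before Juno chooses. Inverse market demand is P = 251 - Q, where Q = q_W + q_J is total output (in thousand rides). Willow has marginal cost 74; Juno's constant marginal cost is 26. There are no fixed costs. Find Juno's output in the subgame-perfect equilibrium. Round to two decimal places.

80.25

The follower Juno best-responds to any q_W: π_J = (251 - Q)q_J - 26q_J.
∂π_J/∂q_J = 225 - q_W - 2q_J = 0 gives the reaction function q_J = (225 - q_W)/2.
The leader anticipates this reaction. Substituting into P = 251 - Q gives P = 277/2 - (1/2)q_W, so π_W = (277/2 - (1/2)q_W)q_W - 74q_W.
The leader's first-order condition 129/2 - q_W = 0 yields q_W = 129/2.
Then q_J = (225 - 129/2)/2 = 321/4.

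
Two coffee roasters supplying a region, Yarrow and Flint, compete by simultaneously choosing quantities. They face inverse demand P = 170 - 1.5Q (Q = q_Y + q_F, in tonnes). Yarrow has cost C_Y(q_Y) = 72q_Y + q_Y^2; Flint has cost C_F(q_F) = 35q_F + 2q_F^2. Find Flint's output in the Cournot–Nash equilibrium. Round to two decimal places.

Yarrow's profit: π_Y = (170 - 1.5Q)q_Y - (72q_Y + q_Y²). Setting ∂π_Y/∂q_Y = 0: 98 - 5q_Y - (3/2)(q_F) = 0.
Flint's profit: π_F = (170 - 1.5Q)q_F - (35q_F + 2q_F²). Setting ∂π_F/∂q_F = 0: 135 - 7q_F - (3/2)(q_Y) = 0.
Best responses: q_Y = (98 - (3/2)q_F)/5, q_F = (135 - (3/2)q_Y)/7.
Solving the pair: q_Y = 1934/131, q_F = 16.1221.

16.12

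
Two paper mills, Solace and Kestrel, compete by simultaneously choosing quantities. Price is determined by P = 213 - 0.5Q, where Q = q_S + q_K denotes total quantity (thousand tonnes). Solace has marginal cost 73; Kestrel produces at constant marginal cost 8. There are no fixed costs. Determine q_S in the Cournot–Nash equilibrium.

Solace's profit: π_S = (213 - 0.5Q)q_S - (73q_S). Setting ∂π_S/∂q_S = 0: 140 - q_S - (1/2)(q_K) = 0.
Kestrel's first-order condition: 205 - q_K - (1/2)(q_S) = 0.
Best responses: q_S = (140 - (1/2)q_K), q_K = (205 - (1/2)q_S).
Solving the pair: q_S = 50, q_K = 180.

50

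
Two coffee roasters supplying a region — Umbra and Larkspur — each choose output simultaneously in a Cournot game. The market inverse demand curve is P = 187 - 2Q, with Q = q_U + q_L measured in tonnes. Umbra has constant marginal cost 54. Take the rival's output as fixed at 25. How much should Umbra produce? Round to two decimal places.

20.75

With the rival's output fixed at 25, Umbra's profit is π_U = (187 - 2·25 - 2q_U)q_U - (54q_U) = (137 - 2q_U)q_U - (54q_U).
∂π_U/∂q_U = 83 - 4q_U = 0, so q_U = 83/4.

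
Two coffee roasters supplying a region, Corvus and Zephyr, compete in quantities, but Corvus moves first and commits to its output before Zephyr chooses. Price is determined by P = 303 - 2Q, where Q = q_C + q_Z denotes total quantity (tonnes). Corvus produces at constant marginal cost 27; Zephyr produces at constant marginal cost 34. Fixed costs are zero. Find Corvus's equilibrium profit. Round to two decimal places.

Solve by backward induction. Given q_C, the follower Zephyr maximises π_Z = (303 - 2q_C - 2q_Z)q_Z - 34q_Z.
∂π_Z/∂q_Z = 269 - 2q_C - 4q_Z = 0 gives the reaction function q_Z = (269 - 2q_C)/4.
Corvus substitutes q_Z(q_C) into its own profit: π_C = q_C(303 - 2q_C - (269 - 2q_C)/2) - 27q_C = (337/2 - q_C)q_C - 27q_C.
Leader FOC: 283/2 - 2q_C = 0, so q_C = 283/4.
Then q_Z = (269 - 2·(283/4))/4 = 255/8.
Price P = 303 - 2·(821/8) = 391/4.
Corvus's profit: (391/4 - 27)·(283/4) = 5005.5625.

5005.56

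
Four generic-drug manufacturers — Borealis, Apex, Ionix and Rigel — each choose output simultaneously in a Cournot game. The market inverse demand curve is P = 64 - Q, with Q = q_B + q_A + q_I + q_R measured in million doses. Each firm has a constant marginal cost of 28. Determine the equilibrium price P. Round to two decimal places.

35.20

A representative firm's profit is π_i = q_i(64 - Q) - 28q_i.
Setting ∂π_i/∂q_i = 0 with rivals' quantities fixed: 36 - 2q_i - Σ_{j≠i} q_j = 0.
With identical firms every q_j equals q_i, so Σ_{j≠i} q_j = 3q_i and 36 = 5q_i, giving q_i = 36/5.
Total output Q = 144/5, so price P = 64 - 144/5 = 176/5.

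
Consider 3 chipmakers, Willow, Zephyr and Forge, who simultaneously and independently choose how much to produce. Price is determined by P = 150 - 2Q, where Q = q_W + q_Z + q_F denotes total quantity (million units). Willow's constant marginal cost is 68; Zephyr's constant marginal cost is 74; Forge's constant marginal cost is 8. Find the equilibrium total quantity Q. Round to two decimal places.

37.50

Willow's profit: π_W = (150 - 2Q)q_W - (68q_W). Setting ∂π_W/∂q_W = 0: 82 - 4q_W - 2(q_Z + q_F) = 0.
Zephyr's profit: π_Z = (150 - 2Q)q_Z - (74q_Z). Setting ∂π_Z/∂q_Z = 0: 76 - 4q_Z - 2(q_W + q_F) = 0.
Forge's first-order condition: 142 - 4q_F - 2(q_W + q_Z) = 0.
Adding the 3 first-order conditions: 300 − 8Q = 0, so Q = 75/2.
Back-substituting: q_W = (82 − 75)/2 = 7/2, q_Z = (76 − 75)/2 = 1/2, q_F = (142 − 75)/2 = 67/2.
Total output Q = 7/2 + 1/2 + 67/2 = 75/2.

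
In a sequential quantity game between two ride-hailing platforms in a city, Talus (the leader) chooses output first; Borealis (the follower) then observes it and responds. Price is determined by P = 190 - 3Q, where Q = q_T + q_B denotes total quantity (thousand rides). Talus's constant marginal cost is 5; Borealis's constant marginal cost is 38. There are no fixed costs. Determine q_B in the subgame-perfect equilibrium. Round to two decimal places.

The follower Borealis best-responds to any q_T: π_B = (190 - 3Q)q_B - 38q_B.
Follower FOC: 152 - 3q_T - 6q_B = 0, so q_B(q_T) = (152 - 3q_T)/6.
Talus substitutes q_B(q_T) into its own profit: π_T = q_T(190 - 3q_T - (152 - 3q_T)/2) - 5q_T = (114 - (3/2)q_T)q_T - 5q_T.
Leader FOC: 109 - 3q_T = 0, so q_T = 109/3.
Then q_B = (152 - 3·(109/3))/6 = 43/6.

7.17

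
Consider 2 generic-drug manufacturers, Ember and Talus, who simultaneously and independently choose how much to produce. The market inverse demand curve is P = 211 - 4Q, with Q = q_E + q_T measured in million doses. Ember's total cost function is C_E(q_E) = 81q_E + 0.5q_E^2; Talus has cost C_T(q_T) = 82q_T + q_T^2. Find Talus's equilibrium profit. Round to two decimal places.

375.17

Ember's profit: π_E = (211 - 4Q)q_E - (81q_E + (1/2)q_E²). Setting ∂π_E/∂q_E = 0: 130 - 9q_E - 4(q_T) = 0.
Talus's profit: π_T = (211 - 4Q)q_T - (82q_T + q_T²). Setting ∂π_T/∂q_T = 0: 129 - 10q_T - 4(q_E) = 0.
Rearranging gives the reaction functions q_E = (130 - 4q_T)/9 and q_T = (129 - 4q_E)/10.
Solving the pair: q_E = 392/37, q_T = 641/74.
Price P = 211 - 4·(1425/74) = 133.9730.
Talus's profit: 133.9730·(641/74) - 82·(641/74) - (641/74)² = 375.1653.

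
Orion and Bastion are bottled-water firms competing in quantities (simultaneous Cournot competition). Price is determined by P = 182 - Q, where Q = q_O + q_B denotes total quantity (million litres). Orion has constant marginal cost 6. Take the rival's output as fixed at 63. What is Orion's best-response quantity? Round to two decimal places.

With the rival's output fixed at 63, Orion's profit is π_O = (182 - 63 - q_O)q_O - (6q_O) = (119 - q_O)q_O - (6q_O).
∂π_O/∂q_O = 113 - 2q_O = 0, so q_O = 113/2.

56.50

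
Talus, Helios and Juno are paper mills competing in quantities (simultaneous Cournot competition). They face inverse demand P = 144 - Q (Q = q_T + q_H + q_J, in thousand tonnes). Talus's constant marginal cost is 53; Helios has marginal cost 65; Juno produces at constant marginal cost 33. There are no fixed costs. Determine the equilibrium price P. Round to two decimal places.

Talus's profit: π_T = (144 - Q)q_T - (53q_T). Setting ∂π_T/∂q_T = 0: 91 - 2q_T - (q_H + q_J) = 0.
Helios's profit: π_H = (144 - Q)q_H - (65q_H). Setting ∂π_H/∂q_H = 0: 79 - 2q_H - (q_T + q_J) = 0.
Juno's profit: π_J = (144 - Q)q_J - (33q_J). Setting ∂π_J/∂q_J = 0: 111 - 2q_J - (q_T + q_H) = 0.
Adding the 3 conditions: 281 − 2Q − 2Q = 0, i.e. Q = 281/4.
Back-substituting: q_T = (91 − 281/4) = 83/4, q_H = (79 − 281/4) = 35/4, q_J = (111 − 281/4) = 163/4.
Total output Q = 281/4, so price P = 144 - 281/4 = 295/4.

73.75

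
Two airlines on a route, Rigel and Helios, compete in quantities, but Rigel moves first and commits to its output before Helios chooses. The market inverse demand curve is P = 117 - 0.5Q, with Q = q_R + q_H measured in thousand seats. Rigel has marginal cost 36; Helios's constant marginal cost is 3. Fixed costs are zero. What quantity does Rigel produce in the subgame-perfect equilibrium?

The follower Helios best-responds to any q_R: π_H = (117 - 0.5Q)q_H - 3q_H.
Setting the follower's marginal profit to zero, 114 - (1/2)q_R - q_H = 0, i.e. q_H = (114 - (1/2)q_R).
The leader anticipates this reaction. Substituting into P = 117 - 0.5Q gives P = 60 - (1/4)q_R, so π_R = (60 - (1/4)q_R)q_R - 36q_R.
Maximising: ∂π_R/∂q_R = 24 - (1/2)q_R = 0, giving q_R = 48.
Then q_H = (114 - (1/2)·48) = 90.

48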